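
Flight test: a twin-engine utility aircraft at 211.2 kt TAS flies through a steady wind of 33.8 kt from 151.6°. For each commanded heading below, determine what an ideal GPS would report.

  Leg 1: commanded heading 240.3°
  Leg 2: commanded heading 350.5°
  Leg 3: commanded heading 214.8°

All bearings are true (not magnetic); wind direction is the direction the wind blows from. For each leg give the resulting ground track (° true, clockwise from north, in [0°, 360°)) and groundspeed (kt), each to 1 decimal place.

Leg 1: track=249.4°, groundspeed=213.1 kt
Leg 2: track=347.9°, groundspeed=243.4 kt
Leg 3: track=223.6°, groundspeed=198.3 kt

Leg 1: heading 240.3°; drift +9.1° → track 249.4°, groundspeed 213.1 kt
Leg 2: heading 350.5°; drift -2.6° → track 347.9°, groundspeed 243.4 kt
Leg 3: heading 214.8°; drift +8.8° → track 223.6°, groundspeed 198.3 kt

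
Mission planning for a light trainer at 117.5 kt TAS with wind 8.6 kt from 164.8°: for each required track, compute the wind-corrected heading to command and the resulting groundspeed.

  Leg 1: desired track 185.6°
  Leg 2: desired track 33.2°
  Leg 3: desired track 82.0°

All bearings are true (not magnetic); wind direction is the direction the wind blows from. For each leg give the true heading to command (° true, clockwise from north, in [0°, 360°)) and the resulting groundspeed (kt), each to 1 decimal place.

Leg 1: heading=184.1°, groundspeed=109.4 kt
Leg 2: heading=36.3°, groundspeed=123.0 kt
Leg 3: heading=86.2°, groundspeed=116.1 kt

Leg 1: desired track 185.6°; wind correction -1.5° → command heading 184.1°, groundspeed 109.4 kt
Leg 2: desired track 33.2°; wind correction +3.1° → command heading 36.3°, groundspeed 123.0 kt
Leg 3: desired track 82.0°; wind correction +4.2° → command heading 86.2°, groundspeed 116.1 kt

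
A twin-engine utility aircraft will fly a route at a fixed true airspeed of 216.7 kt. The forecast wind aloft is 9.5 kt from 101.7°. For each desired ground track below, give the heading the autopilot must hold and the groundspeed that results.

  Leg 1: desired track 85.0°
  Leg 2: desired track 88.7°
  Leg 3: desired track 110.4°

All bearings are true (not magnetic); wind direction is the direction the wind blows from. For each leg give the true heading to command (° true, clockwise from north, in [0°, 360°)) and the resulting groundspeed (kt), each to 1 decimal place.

Leg 1: desired track 85.0°; wind correction +0.7° → command heading 85.7°, groundspeed 207.6 kt
Leg 2: desired track 88.7°; wind correction +0.6° → command heading 89.3°, groundspeed 207.4 kt
Leg 3: desired track 110.4°; wind correction -0.4° → command heading 110.0°, groundspeed 207.3 kt

Leg 1: heading=85.7°, groundspeed=207.6 kt
Leg 2: heading=89.3°, groundspeed=207.4 kt
Leg 3: heading=110.0°, groundspeed=207.3 kt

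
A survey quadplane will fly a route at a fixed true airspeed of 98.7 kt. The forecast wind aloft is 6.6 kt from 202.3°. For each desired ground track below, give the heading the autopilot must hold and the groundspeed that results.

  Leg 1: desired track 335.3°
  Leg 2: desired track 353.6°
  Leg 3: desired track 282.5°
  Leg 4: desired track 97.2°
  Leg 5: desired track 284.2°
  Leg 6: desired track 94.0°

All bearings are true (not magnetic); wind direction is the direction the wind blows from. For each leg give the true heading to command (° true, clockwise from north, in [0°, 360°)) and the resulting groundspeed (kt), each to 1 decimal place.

Leg 1: heading=332.5°, groundspeed=103.1 kt
Leg 2: heading=351.8°, groundspeed=104.4 kt
Leg 3: heading=278.7°, groundspeed=97.4 kt
Leg 4: heading=100.9°, groundspeed=100.2 kt
Leg 5: heading=280.4°, groundspeed=97.6 kt
Leg 6: heading=97.6°, groundspeed=100.6 kt

Leg 1: desired track 335.3°; wind correction -2.8° → command heading 332.5°, groundspeed 103.1 kt
Leg 2: desired track 353.6°; wind correction -1.8° → command heading 351.8°, groundspeed 104.4 kt
Leg 3: desired track 282.5°; wind correction -3.8° → command heading 278.7°, groundspeed 97.4 kt
Leg 4: desired track 97.2°; wind correction +3.7° → command heading 100.9°, groundspeed 100.2 kt
Leg 5: desired track 284.2°; wind correction -3.8° → command heading 280.4°, groundspeed 97.6 kt
Leg 6: desired track 94.0°; wind correction +3.6° → command heading 97.6°, groundspeed 100.6 kt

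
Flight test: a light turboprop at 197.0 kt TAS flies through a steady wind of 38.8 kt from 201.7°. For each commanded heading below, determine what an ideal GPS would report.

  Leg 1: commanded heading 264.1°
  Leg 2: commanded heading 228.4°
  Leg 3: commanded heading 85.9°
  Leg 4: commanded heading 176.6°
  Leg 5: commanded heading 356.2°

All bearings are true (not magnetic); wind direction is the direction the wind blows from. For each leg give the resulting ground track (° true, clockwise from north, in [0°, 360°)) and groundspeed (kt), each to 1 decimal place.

Leg 1: track=275.0°, groundspeed=182.3 kt
Leg 2: track=234.5°, groundspeed=163.3 kt
Leg 3: track=76.6°, groundspeed=216.7 kt
Leg 4: track=170.8°, groundspeed=162.7 kt
Leg 5: track=0.3°, groundspeed=232.6 kt

Leg 1: heading 264.1°; drift +10.9° → track 275.0°, groundspeed 182.3 kt
Leg 2: heading 228.4°; drift +6.1° → track 234.5°, groundspeed 163.3 kt
Leg 3: heading 85.9°; drift -9.3° → track 76.6°, groundspeed 216.7 kt
Leg 4: heading 176.6°; drift -5.8° → track 170.8°, groundspeed 162.7 kt
Leg 5: heading 356.2°; drift +4.1° → track 0.3°, groundspeed 232.6 kt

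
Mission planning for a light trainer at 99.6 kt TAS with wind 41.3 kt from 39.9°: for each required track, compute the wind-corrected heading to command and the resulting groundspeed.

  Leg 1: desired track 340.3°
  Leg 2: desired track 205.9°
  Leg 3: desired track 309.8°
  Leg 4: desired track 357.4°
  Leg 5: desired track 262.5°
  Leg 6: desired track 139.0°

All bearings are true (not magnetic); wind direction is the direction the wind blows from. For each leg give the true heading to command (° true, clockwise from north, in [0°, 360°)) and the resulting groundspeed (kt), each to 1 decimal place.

Leg 1: heading=1.3°, groundspeed=72.1 kt
Leg 2: heading=200.1°, groundspeed=139.2 kt
Leg 3: heading=334.3°, groundspeed=90.7 kt
Leg 4: heading=13.7°, groundspeed=65.2 kt
Leg 5: heading=278.8°, groundspeed=126.0 kt
Leg 6: heading=114.8°, groundspeed=97.4 kt

Leg 1: desired track 340.3°; wind correction +21.0° → command heading 1.3°, groundspeed 72.1 kt
Leg 2: desired track 205.9°; wind correction -5.8° → command heading 200.1°, groundspeed 139.2 kt
Leg 3: desired track 309.8°; wind correction +24.5° → command heading 334.3°, groundspeed 90.7 kt
Leg 4: desired track 357.4°; wind correction +16.3° → command heading 13.7°, groundspeed 65.2 kt
Leg 5: desired track 262.5°; wind correction +16.3° → command heading 278.8°, groundspeed 126.0 kt
Leg 6: desired track 139.0°; wind correction -24.2° → command heading 114.8°, groundspeed 97.4 kt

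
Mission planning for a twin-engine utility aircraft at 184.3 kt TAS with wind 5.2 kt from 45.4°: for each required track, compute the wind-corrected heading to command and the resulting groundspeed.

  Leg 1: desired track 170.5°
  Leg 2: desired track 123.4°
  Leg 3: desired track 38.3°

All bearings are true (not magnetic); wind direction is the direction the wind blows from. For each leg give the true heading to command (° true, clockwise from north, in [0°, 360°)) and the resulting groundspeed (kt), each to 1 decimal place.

Leg 1: desired track 170.5°; wind correction -1.3° → command heading 169.2°, groundspeed 187.2 kt
Leg 2: desired track 123.4°; wind correction -1.6° → command heading 121.8°, groundspeed 183.1 kt
Leg 3: desired track 38.3°; wind correction +0.2° → command heading 38.5°, groundspeed 179.1 kt

Leg 1: heading=169.2°, groundspeed=187.2 kt
Leg 2: heading=121.8°, groundspeed=183.1 kt
Leg 3: heading=38.5°, groundspeed=179.1 kt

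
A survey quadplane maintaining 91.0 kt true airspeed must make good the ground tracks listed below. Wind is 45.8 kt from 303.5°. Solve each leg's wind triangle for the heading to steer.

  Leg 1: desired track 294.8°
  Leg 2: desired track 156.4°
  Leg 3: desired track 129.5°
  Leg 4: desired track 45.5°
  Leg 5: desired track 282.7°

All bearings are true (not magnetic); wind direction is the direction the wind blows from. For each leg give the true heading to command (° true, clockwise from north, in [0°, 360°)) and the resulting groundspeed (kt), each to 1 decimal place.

Leg 1: heading=299.2°, groundspeed=45.5 kt
Leg 2: heading=172.3°, groundspeed=126.0 kt
Leg 3: heading=132.5°, groundspeed=136.4 kt
Leg 4: heading=16.0°, groundspeed=88.7 kt
Leg 5: heading=293.0°, groundspeed=46.7 kt

Leg 1: desired track 294.8°; wind correction +4.4° → command heading 299.2°, groundspeed 45.5 kt
Leg 2: desired track 156.4°; wind correction +15.9° → command heading 172.3°, groundspeed 126.0 kt
Leg 3: desired track 129.5°; wind correction +3.0° → command heading 132.5°, groundspeed 136.4 kt
Leg 4: desired track 45.5°; wind correction -29.5° → command heading 16.0°, groundspeed 88.7 kt
Leg 5: desired track 282.7°; wind correction +10.3° → command heading 293.0°, groundspeed 46.7 kt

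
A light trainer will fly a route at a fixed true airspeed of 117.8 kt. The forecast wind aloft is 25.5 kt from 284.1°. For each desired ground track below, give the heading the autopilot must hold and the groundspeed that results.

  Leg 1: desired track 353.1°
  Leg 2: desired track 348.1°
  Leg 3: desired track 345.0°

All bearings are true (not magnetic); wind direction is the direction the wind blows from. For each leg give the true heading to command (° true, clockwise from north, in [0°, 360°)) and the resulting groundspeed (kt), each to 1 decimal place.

Leg 1: desired track 353.1°; wind correction -11.7° → command heading 341.4°, groundspeed 106.2 kt
Leg 2: desired track 348.1°; wind correction -11.2° → command heading 336.9°, groundspeed 104.4 kt
Leg 3: desired track 345.0°; wind correction -10.9° → command heading 334.1°, groundspeed 103.3 kt

Leg 1: heading=341.4°, groundspeed=106.2 kt
Leg 2: heading=336.9°, groundspeed=104.4 kt
Leg 3: heading=334.1°, groundspeed=103.3 kt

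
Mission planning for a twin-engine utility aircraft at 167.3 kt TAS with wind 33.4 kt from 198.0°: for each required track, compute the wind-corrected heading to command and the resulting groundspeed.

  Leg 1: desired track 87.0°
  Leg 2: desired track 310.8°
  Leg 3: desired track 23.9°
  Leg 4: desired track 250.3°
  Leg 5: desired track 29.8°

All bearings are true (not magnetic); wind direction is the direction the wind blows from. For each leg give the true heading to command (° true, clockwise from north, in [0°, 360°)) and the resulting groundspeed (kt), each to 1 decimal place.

Leg 1: heading=97.7°, groundspeed=176.3 kt
Leg 2: heading=300.2°, groundspeed=177.4 kt
Leg 3: heading=25.1°, groundspeed=200.5 kt
Leg 4: heading=241.2°, groundspeed=144.8 kt
Leg 5: heading=32.1°, groundspeed=199.9 kt

Leg 1: desired track 87.0°; wind correction +10.7° → command heading 97.7°, groundspeed 176.3 kt
Leg 2: desired track 310.8°; wind correction -10.6° → command heading 300.2°, groundspeed 177.4 kt
Leg 3: desired track 23.9°; wind correction +1.2° → command heading 25.1°, groundspeed 200.5 kt
Leg 4: desired track 250.3°; wind correction -9.1° → command heading 241.2°, groundspeed 144.8 kt
Leg 5: desired track 29.8°; wind correction +2.3° → command heading 32.1°, groundspeed 199.9 kt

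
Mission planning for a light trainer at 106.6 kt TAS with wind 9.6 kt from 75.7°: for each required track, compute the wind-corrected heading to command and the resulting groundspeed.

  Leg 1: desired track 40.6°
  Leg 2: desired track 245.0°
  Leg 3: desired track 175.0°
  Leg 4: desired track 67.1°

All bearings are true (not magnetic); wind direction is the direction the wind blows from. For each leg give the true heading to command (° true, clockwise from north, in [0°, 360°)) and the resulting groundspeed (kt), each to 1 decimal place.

Leg 1: heading=43.6°, groundspeed=98.6 kt
Leg 2: heading=244.0°, groundspeed=116.0 kt
Leg 3: heading=169.9°, groundspeed=107.7 kt
Leg 4: heading=67.9°, groundspeed=97.1 kt

Leg 1: desired track 40.6°; wind correction +3.0° → command heading 43.6°, groundspeed 98.6 kt
Leg 2: desired track 245.0°; wind correction -1.0° → command heading 244.0°, groundspeed 116.0 kt
Leg 3: desired track 175.0°; wind correction -5.1° → command heading 169.9°, groundspeed 107.7 kt
Leg 4: desired track 67.1°; wind correction +0.8° → command heading 67.9°, groundspeed 97.1 kt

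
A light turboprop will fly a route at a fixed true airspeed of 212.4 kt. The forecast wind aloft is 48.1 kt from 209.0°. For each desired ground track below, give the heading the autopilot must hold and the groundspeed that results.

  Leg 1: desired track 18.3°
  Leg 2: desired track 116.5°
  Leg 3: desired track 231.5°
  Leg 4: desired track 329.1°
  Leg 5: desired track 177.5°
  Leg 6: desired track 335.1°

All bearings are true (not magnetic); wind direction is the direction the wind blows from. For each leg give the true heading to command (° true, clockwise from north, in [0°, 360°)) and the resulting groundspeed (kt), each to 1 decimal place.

Leg 1: desired track 18.3°; wind correction -2.4° → command heading 15.9°, groundspeed 259.5 kt
Leg 2: desired track 116.5°; wind correction +13.1° → command heading 129.6°, groundspeed 209.0 kt
Leg 3: desired track 231.5°; wind correction -5.0° → command heading 226.5°, groundspeed 167.2 kt
Leg 4: desired track 329.1°; wind correction -11.3° → command heading 317.8°, groundspeed 232.4 kt
Leg 5: desired track 177.5°; wind correction +6.8° → command heading 184.3°, groundspeed 169.9 kt
Leg 6: desired track 335.1°; wind correction -10.5° → command heading 324.6°, groundspeed 237.2 kt

Leg 1: heading=15.9°, groundspeed=259.5 kt
Leg 2: heading=129.6°, groundspeed=209.0 kt
Leg 3: heading=226.5°, groundspeed=167.2 kt
Leg 4: heading=317.8°, groundspeed=232.4 kt
Leg 5: heading=184.3°, groundspeed=169.9 kt
Leg 6: heading=324.6°, groundspeed=237.2 kt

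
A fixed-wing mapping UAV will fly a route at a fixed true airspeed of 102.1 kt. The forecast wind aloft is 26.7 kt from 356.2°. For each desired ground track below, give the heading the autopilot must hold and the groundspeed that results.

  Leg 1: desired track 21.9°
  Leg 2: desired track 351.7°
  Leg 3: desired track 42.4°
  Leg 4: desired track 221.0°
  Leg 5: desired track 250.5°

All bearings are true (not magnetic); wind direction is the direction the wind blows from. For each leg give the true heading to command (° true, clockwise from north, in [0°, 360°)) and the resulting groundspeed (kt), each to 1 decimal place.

Leg 1: heading=15.4°, groundspeed=77.4 kt
Leg 2: heading=352.9°, groundspeed=75.5 kt
Leg 3: heading=31.5°, groundspeed=81.8 kt
Leg 4: heading=231.6°, groundspeed=119.3 kt
Leg 5: heading=265.1°, groundspeed=106.0 kt

Leg 1: desired track 21.9°; wind correction -6.5° → command heading 15.4°, groundspeed 77.4 kt
Leg 2: desired track 351.7°; wind correction +1.2° → command heading 352.9°, groundspeed 75.5 kt
Leg 3: desired track 42.4°; wind correction -10.9° → command heading 31.5°, groundspeed 81.8 kt
Leg 4: desired track 221.0°; wind correction +10.6° → command heading 231.6°, groundspeed 119.3 kt
Leg 5: desired track 250.5°; wind correction +14.6° → command heading 265.1°, groundspeed 106.0 kt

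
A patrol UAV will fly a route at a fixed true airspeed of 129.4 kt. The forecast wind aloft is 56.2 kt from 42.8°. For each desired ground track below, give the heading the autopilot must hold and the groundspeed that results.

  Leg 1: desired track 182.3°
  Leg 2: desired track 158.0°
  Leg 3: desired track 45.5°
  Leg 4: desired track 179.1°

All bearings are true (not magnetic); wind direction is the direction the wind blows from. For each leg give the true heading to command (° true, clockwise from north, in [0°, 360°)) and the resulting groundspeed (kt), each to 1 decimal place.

Leg 1: desired track 182.3°; wind correction -16.4° → command heading 165.9°, groundspeed 166.9 kt
Leg 2: desired track 158.0°; wind correction -23.1° → command heading 134.9°, groundspeed 142.9 kt
Leg 3: desired track 45.5°; wind correction -1.2° → command heading 44.3°, groundspeed 73.2 kt
Leg 4: desired track 179.1°; wind correction -17.5° → command heading 161.6°, groundspeed 164.1 kt

Leg 1: heading=165.9°, groundspeed=166.9 kt
Leg 2: heading=134.9°, groundspeed=142.9 kt
Leg 3: heading=44.3°, groundspeed=73.2 kt
Leg 4: heading=161.6°, groundspeed=164.1 kt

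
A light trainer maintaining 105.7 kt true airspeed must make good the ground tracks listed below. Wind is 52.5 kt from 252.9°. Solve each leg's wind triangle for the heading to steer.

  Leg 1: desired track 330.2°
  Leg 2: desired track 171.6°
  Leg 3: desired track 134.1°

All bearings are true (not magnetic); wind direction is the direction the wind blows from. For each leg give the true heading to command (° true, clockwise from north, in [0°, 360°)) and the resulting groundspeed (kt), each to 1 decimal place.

Leg 1: heading=301.2°, groundspeed=80.9 kt
Leg 2: heading=201.0°, groundspeed=84.1 kt
Leg 3: heading=159.9°, groundspeed=120.5 kt

Leg 1: desired track 330.2°; wind correction -29.0° → command heading 301.2°, groundspeed 80.9 kt
Leg 2: desired track 171.6°; wind correction +29.4° → command heading 201.0°, groundspeed 84.1 kt
Leg 3: desired track 134.1°; wind correction +25.8° → command heading 159.9°, groundspeed 120.5 kt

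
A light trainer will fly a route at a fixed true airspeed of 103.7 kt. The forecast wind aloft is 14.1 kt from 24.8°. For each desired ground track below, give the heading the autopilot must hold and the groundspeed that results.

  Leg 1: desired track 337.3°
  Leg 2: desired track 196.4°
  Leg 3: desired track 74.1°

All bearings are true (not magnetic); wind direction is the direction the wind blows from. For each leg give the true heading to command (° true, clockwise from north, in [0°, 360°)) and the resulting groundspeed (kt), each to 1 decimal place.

Leg 1: heading=343.1°, groundspeed=93.7 kt
Leg 2: heading=195.3°, groundspeed=117.6 kt
Leg 3: heading=68.2°, groundspeed=94.0 kt

Leg 1: desired track 337.3°; wind correction +5.8° → command heading 343.1°, groundspeed 93.7 kt
Leg 2: desired track 196.4°; wind correction -1.1° → command heading 195.3°, groundspeed 117.6 kt
Leg 3: desired track 74.1°; wind correction -5.9° → command heading 68.2°, groundspeed 94.0 kt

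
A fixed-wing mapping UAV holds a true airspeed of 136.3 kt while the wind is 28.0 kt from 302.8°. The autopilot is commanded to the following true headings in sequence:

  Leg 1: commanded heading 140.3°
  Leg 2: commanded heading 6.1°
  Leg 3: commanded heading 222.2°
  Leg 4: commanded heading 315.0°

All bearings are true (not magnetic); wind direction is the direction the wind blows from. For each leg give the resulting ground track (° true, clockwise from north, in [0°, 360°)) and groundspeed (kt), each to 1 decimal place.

Leg 1: track=137.3°, groundspeed=163.2 kt
Leg 2: track=17.5°, groundspeed=126.2 kt
Leg 3: track=210.4°, groundspeed=134.6 kt
Leg 4: track=318.1°, groundspeed=109.1 kt

Leg 1: heading 140.3°; drift -3.0° → track 137.3°, groundspeed 163.2 kt
Leg 2: heading 6.1°; drift +11.4° → track 17.5°, groundspeed 126.2 kt
Leg 3: heading 222.2°; drift -11.8° → track 210.4°, groundspeed 134.6 kt
Leg 4: heading 315.0°; drift +3.1° → track 318.1°, groundspeed 109.1 kt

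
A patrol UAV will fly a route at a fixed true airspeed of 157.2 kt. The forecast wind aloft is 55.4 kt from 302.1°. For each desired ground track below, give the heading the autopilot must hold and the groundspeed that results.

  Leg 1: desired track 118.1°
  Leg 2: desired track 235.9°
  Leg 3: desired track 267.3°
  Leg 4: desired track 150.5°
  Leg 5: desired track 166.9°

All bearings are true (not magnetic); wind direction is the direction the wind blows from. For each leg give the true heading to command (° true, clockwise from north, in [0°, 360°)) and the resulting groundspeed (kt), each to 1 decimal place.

Leg 1: heading=116.7°, groundspeed=212.4 kt
Leg 2: heading=254.7°, groundspeed=126.4 kt
Leg 3: heading=278.9°, groundspeed=108.5 kt
Leg 4: heading=160.1°, groundspeed=203.7 kt
Leg 5: heading=181.3°, groundspeed=191.6 kt

Leg 1: desired track 118.1°; wind correction -1.4° → command heading 116.7°, groundspeed 212.4 kt
Leg 2: desired track 235.9°; wind correction +18.8° → command heading 254.7°, groundspeed 126.4 kt
Leg 3: desired track 267.3°; wind correction +11.6° → command heading 278.9°, groundspeed 108.5 kt
Leg 4: desired track 150.5°; wind correction +9.6° → command heading 160.1°, groundspeed 203.7 kt
Leg 5: desired track 166.9°; wind correction +14.4° → command heading 181.3°, groundspeed 191.6 kt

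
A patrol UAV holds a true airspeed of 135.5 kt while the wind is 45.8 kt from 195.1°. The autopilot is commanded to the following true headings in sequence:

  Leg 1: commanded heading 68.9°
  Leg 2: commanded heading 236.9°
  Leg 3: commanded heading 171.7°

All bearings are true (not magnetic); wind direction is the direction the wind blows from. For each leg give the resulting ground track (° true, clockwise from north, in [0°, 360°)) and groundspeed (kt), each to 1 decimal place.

Leg 1: heading 68.9°; drift -12.8° → track 56.1°, groundspeed 166.7 kt
Leg 2: heading 236.9°; drift +16.8° → track 253.7°, groundspeed 105.9 kt
Leg 3: heading 171.7°; drift -11.0° → track 160.7°, groundspeed 95.2 kt

Leg 1: track=56.1°, groundspeed=166.7 kt
Leg 2: track=253.7°, groundspeed=105.9 kt
Leg 3: track=160.7°, groundspeed=95.2 kt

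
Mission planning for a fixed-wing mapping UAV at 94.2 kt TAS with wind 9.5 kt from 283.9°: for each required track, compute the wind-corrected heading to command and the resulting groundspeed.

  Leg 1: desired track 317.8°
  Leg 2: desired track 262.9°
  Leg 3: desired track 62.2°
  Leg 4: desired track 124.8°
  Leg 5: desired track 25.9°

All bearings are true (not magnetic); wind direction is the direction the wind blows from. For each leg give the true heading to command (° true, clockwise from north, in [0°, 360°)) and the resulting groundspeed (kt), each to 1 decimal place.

Leg 1: heading=314.6°, groundspeed=86.2 kt
Leg 2: heading=265.0°, groundspeed=85.3 kt
Leg 3: heading=58.4°, groundspeed=101.1 kt
Leg 4: heading=126.9°, groundspeed=103.0 kt
Leg 5: heading=20.2°, groundspeed=95.7 kt

Leg 1: desired track 317.8°; wind correction -3.2° → command heading 314.6°, groundspeed 86.2 kt
Leg 2: desired track 262.9°; wind correction +2.1° → command heading 265.0°, groundspeed 85.3 kt
Leg 3: desired track 62.2°; wind correction -3.8° → command heading 58.4°, groundspeed 101.1 kt
Leg 4: desired track 124.8°; wind correction +2.1° → command heading 126.9°, groundspeed 103.0 kt
Leg 5: desired track 25.9°; wind correction -5.7° → command heading 20.2°, groundspeed 95.7 kt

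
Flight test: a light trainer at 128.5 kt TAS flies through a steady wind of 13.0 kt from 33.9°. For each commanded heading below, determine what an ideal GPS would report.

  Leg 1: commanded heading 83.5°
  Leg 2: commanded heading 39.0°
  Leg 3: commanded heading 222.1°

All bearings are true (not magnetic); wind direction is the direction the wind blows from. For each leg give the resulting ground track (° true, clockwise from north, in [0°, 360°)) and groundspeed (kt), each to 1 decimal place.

Leg 1: track=88.2°, groundspeed=120.5 kt
Leg 2: track=39.6°, groundspeed=115.6 kt
Leg 3: track=221.3°, groundspeed=141.4 kt

Leg 1: heading 83.5°; drift +4.7° → track 88.2°, groundspeed 120.5 kt
Leg 2: heading 39.0°; drift +0.6° → track 39.6°, groundspeed 115.6 kt
Leg 3: heading 222.1°; drift -0.8° → track 221.3°, groundspeed 141.4 kt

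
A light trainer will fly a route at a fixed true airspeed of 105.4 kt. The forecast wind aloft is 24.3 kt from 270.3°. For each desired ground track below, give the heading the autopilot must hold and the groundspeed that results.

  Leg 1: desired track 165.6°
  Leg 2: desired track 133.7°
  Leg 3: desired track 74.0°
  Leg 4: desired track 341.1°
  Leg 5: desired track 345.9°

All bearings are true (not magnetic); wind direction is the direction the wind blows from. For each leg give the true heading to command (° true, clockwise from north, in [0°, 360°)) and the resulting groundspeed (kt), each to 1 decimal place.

Leg 1: desired track 165.6°; wind correction +12.9° → command heading 178.5°, groundspeed 108.9 kt
Leg 2: desired track 133.7°; wind correction +9.1° → command heading 142.8°, groundspeed 121.7 kt
Leg 3: desired track 74.0°; wind correction -3.7° → command heading 70.3°, groundspeed 128.5 kt
Leg 4: desired track 341.1°; wind correction -12.6° → command heading 328.5°, groundspeed 94.9 kt
Leg 5: desired track 345.9°; wind correction -12.9° → command heading 333.0°, groundspeed 96.7 kt

Leg 1: heading=178.5°, groundspeed=108.9 kt
Leg 2: heading=142.8°, groundspeed=121.7 kt
Leg 3: heading=70.3°, groundspeed=128.5 kt
Leg 4: heading=328.5°, groundspeed=94.9 kt
Leg 5: heading=333.0°, groundspeed=96.7 kt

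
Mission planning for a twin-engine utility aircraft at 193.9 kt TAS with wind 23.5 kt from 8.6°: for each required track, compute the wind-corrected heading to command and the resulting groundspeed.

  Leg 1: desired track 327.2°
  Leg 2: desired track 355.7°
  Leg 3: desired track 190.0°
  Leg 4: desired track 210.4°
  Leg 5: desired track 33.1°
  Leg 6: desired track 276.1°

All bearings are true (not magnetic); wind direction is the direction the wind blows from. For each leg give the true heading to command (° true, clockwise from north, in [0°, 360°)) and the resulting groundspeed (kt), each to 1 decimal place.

Leg 1: heading=331.8°, groundspeed=175.6 kt
Leg 2: heading=357.3°, groundspeed=170.9 kt
Leg 3: heading=190.2°, groundspeed=217.4 kt
Leg 4: heading=213.0°, groundspeed=215.5 kt
Leg 5: heading=30.2°, groundspeed=172.3 kt
Leg 6: heading=283.1°, groundspeed=193.5 kt

Leg 1: desired track 327.2°; wind correction +4.6° → command heading 331.8°, groundspeed 175.6 kt
Leg 2: desired track 355.7°; wind correction +1.6° → command heading 357.3°, groundspeed 170.9 kt
Leg 3: desired track 190.0°; wind correction +0.2° → command heading 190.2°, groundspeed 217.4 kt
Leg 4: desired track 210.4°; wind correction +2.6° → command heading 213.0°, groundspeed 215.5 kt
Leg 5: desired track 33.1°; wind correction -2.9° → command heading 30.2°, groundspeed 172.3 kt
Leg 6: desired track 276.1°; wind correction +7.0° → command heading 283.1°, groundspeed 193.5 kt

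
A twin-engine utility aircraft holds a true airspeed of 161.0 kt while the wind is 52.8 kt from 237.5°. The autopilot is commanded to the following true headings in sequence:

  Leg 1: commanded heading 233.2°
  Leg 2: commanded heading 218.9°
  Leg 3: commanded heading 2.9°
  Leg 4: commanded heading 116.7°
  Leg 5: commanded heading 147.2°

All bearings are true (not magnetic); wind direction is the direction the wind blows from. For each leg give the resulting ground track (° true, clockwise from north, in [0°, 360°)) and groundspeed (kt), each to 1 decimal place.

Leg 1: heading 233.2°; drift -2.1° → track 231.1°, groundspeed 108.4 kt
Leg 2: heading 218.9°; drift -8.6° → track 210.3°, groundspeed 112.2 kt
Leg 3: heading 2.9°; drift +12.7° → track 15.6°, groundspeed 196.4 kt
Leg 4: heading 116.7°; drift -13.6° → track 103.1°, groundspeed 193.4 kt
Leg 5: heading 147.2°; drift -18.1° → track 129.1°, groundspeed 169.7 kt

Leg 1: track=231.1°, groundspeed=108.4 kt
Leg 2: track=210.3°, groundspeed=112.2 kt
Leg 3: track=15.6°, groundspeed=196.4 kt
Leg 4: track=103.1°, groundspeed=193.4 kt
Leg 5: track=129.1°, groundspeed=169.7 kt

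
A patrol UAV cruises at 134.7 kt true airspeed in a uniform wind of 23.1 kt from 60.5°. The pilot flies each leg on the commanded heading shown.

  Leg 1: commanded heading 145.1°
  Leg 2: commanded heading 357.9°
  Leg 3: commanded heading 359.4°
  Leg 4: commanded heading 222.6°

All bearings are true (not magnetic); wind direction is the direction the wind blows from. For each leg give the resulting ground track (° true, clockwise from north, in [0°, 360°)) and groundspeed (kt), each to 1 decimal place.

Leg 1: heading 145.1°; drift +9.8° → track 154.9°, groundspeed 134.5 kt
Leg 2: heading 357.9°; drift -9.4° → track 348.5°, groundspeed 125.8 kt
Leg 3: heading 359.4°; drift -9.3° → track 350.1°, groundspeed 125.2 kt
Leg 4: heading 222.6°; drift +2.6° → track 225.2°, groundspeed 156.8 kt

Leg 1: track=154.9°, groundspeed=134.5 kt
Leg 2: track=348.5°, groundspeed=125.8 kt
Leg 3: track=350.1°, groundspeed=125.2 kt
Leg 4: track=225.2°, groundspeed=156.8 kt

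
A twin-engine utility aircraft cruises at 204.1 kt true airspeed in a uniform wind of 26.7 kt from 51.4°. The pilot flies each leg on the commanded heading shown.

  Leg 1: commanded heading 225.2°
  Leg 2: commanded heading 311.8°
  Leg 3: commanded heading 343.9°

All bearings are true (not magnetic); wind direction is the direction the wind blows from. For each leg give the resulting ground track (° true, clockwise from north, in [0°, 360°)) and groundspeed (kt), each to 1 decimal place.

Leg 1: heading 225.2°; drift +0.7° → track 225.9°, groundspeed 230.7 kt
Leg 2: heading 311.8°; drift -7.2° → track 304.6°, groundspeed 210.2 kt
Leg 3: heading 343.9°; drift -7.3° → track 336.6°, groundspeed 195.4 kt

Leg 1: track=225.9°, groundspeed=230.7 kt
Leg 2: track=304.6°, groundspeed=210.2 kt
Leg 3: track=336.6°, groundspeed=195.4 kt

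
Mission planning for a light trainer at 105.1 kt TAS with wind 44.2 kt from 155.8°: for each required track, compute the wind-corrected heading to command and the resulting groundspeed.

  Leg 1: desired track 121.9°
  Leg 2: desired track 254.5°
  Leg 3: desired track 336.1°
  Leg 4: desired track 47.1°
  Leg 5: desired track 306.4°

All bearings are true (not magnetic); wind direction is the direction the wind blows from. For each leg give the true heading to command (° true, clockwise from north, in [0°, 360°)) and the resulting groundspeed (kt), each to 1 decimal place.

Leg 1: heading=135.5°, groundspeed=65.5 kt
Leg 2: heading=229.9°, groundspeed=102.3 kt
Leg 3: heading=336.2°, groundspeed=149.3 kt
Leg 4: heading=70.6°, groundspeed=110.6 kt
Leg 5: heading=294.5°, groundspeed=141.3 kt

Leg 1: desired track 121.9°; wind correction +13.6° → command heading 135.5°, groundspeed 65.5 kt
Leg 2: desired track 254.5°; wind correction -24.6° → command heading 229.9°, groundspeed 102.3 kt
Leg 3: desired track 336.1°; wind correction +0.1° → command heading 336.2°, groundspeed 149.3 kt
Leg 4: desired track 47.1°; wind correction +23.5° → command heading 70.6°, groundspeed 110.6 kt
Leg 5: desired track 306.4°; wind correction -11.9° → command heading 294.5°, groundspeed 141.3 kt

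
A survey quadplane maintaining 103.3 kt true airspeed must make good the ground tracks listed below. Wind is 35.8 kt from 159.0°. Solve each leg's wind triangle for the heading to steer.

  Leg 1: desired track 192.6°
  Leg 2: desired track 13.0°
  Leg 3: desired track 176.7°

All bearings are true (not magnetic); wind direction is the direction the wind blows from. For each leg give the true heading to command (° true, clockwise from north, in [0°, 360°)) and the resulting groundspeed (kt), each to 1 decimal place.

Leg 1: heading=181.5°, groundspeed=71.6 kt
Leg 2: heading=24.2°, groundspeed=131.0 kt
Leg 3: heading=170.7°, groundspeed=68.6 kt

Leg 1: desired track 192.6°; wind correction -11.1° → command heading 181.5°, groundspeed 71.6 kt
Leg 2: desired track 13.0°; wind correction +11.2° → command heading 24.2°, groundspeed 131.0 kt
Leg 3: desired track 176.7°; wind correction -6.0° → command heading 170.7°, groundspeed 68.6 kt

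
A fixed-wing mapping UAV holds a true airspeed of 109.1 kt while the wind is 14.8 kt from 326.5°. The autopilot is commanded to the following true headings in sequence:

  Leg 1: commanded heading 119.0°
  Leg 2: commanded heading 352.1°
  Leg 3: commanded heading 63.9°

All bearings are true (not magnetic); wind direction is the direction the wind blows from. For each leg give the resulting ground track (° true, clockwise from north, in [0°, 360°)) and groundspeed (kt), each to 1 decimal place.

Leg 1: heading 119.0°; drift +3.2° → track 122.2°, groundspeed 122.4 kt
Leg 2: heading 352.1°; drift +3.8° → track 355.9°, groundspeed 96.0 kt
Leg 3: heading 63.9°; drift +7.5° → track 71.4°, groundspeed 112.0 kt

Leg 1: track=122.2°, groundspeed=122.4 kt
Leg 2: track=355.9°, groundspeed=96.0 kt
Leg 3: track=71.4°, groundspeed=112.0 kt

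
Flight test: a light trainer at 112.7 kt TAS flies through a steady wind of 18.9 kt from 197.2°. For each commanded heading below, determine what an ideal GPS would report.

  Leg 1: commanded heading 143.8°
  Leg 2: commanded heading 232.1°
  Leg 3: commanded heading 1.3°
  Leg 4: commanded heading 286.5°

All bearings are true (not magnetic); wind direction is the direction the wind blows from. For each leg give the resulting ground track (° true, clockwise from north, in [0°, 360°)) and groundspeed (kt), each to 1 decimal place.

Leg 1: heading 143.8°; drift -8.5° → track 135.3°, groundspeed 102.6 kt
Leg 2: heading 232.1°; drift +6.3° → track 238.4°, groundspeed 97.8 kt
Leg 3: heading 1.3°; drift +2.3° → track 3.6°, groundspeed 131.0 kt
Leg 4: heading 286.5°; drift +9.5° → track 296.0°, groundspeed 114.0 kt

Leg 1: track=135.3°, groundspeed=102.6 kt
Leg 2: track=238.4°, groundspeed=97.8 kt
Leg 3: track=3.6°, groundspeed=131.0 kt
Leg 4: track=296.0°, groundspeed=114.0 kt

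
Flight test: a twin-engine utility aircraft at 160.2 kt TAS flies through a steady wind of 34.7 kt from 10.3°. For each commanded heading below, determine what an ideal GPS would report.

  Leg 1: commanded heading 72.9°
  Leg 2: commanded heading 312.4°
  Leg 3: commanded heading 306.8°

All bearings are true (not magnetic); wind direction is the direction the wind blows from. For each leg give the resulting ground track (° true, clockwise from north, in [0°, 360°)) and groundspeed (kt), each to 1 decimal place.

Leg 1: track=85.0°, groundspeed=147.5 kt
Leg 2: track=300.7°, groundspeed=144.8 kt
Leg 3: track=294.7°, groundspeed=148.0 kt

Leg 1: heading 72.9°; drift +12.1° → track 85.0°, groundspeed 147.5 kt
Leg 2: heading 312.4°; drift -11.7° → track 300.7°, groundspeed 144.8 kt
Leg 3: heading 306.8°; drift -12.1° → track 294.7°, groundspeed 148.0 kt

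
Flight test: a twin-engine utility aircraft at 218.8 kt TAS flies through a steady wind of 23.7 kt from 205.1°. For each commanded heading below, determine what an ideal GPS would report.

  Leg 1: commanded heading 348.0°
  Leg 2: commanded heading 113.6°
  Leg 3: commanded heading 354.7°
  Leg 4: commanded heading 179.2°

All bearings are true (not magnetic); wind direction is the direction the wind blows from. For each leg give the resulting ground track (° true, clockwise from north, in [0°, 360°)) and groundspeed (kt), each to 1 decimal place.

Leg 1: track=351.4°, groundspeed=238.1 kt
Leg 2: track=107.4°, groundspeed=220.7 kt
Leg 3: track=357.6°, groundspeed=239.5 kt
Leg 4: track=176.2°, groundspeed=197.8 kt

Leg 1: heading 348.0°; drift +3.4° → track 351.4°, groundspeed 238.1 kt
Leg 2: heading 113.6°; drift -6.2° → track 107.4°, groundspeed 220.7 kt
Leg 3: heading 354.7°; drift +2.9° → track 357.6°, groundspeed 239.5 kt
Leg 4: heading 179.2°; drift -3.0° → track 176.2°, groundspeed 197.8 kt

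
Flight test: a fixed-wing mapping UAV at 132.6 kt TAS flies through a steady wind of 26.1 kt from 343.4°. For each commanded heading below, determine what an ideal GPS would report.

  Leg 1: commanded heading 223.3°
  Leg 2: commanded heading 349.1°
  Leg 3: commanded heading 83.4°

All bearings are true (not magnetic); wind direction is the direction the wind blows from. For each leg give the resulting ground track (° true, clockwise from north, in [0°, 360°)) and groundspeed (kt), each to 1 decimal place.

Leg 1: track=214.5°, groundspeed=147.4 kt
Leg 2: track=350.5°, groundspeed=106.7 kt
Leg 3: track=94.0°, groundspeed=139.5 kt

Leg 1: heading 223.3°; drift -8.8° → track 214.5°, groundspeed 147.4 kt
Leg 2: heading 349.1°; drift +1.4° → track 350.5°, groundspeed 106.7 kt
Leg 3: heading 83.4°; drift +10.6° → track 94.0°, groundspeed 139.5 kt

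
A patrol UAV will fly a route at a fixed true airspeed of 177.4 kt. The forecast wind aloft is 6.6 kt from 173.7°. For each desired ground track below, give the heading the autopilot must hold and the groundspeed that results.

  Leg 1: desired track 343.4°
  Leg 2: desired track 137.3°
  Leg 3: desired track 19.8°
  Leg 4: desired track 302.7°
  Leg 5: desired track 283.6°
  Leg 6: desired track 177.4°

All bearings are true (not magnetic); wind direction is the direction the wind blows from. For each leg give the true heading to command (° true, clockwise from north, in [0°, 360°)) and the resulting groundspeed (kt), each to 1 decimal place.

Leg 1: heading=343.0°, groundspeed=183.9 kt
Leg 2: heading=138.6°, groundspeed=172.0 kt
Leg 3: heading=20.7°, groundspeed=183.3 kt
Leg 4: heading=301.0°, groundspeed=181.5 kt
Leg 5: heading=281.6°, groundspeed=179.5 kt
Leg 6: heading=177.3°, groundspeed=170.8 kt

Leg 1: desired track 343.4°; wind correction -0.4° → command heading 343.0°, groundspeed 183.9 kt
Leg 2: desired track 137.3°; wind correction +1.3° → command heading 138.6°, groundspeed 172.0 kt
Leg 3: desired track 19.8°; wind correction +0.9° → command heading 20.7°, groundspeed 183.3 kt
Leg 4: desired track 302.7°; wind correction -1.7° → command heading 301.0°, groundspeed 181.5 kt
Leg 5: desired track 283.6°; wind correction -2.0° → command heading 281.6°, groundspeed 179.5 kt
Leg 6: desired track 177.4°; wind correction -0.1° → command heading 177.3°, groundspeed 170.8 kt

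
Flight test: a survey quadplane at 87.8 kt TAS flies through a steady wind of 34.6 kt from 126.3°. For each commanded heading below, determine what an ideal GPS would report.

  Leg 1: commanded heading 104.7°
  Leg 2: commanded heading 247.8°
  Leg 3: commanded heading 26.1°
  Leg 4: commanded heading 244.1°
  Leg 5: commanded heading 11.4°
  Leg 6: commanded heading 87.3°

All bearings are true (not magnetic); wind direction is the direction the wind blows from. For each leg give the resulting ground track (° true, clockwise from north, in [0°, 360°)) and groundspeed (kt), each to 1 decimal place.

Leg 1: heading 104.7°; drift -12.9° → track 91.8°, groundspeed 57.1 kt
Leg 2: heading 247.8°; drift +15.6° → track 263.4°, groundspeed 109.9 kt
Leg 3: heading 26.1°; drift -19.9° → track 6.2°, groundspeed 99.9 kt
Leg 4: heading 244.1°; drift +16.4° → track 260.5°, groundspeed 108.3 kt
Leg 5: heading 11.4°; drift -17.0° → track 354.4°, groundspeed 107.1 kt
Leg 6: heading 87.3°; drift -19.7° → track 67.6°, groundspeed 64.7 kt

Leg 1: track=91.8°, groundspeed=57.1 kt
Leg 2: track=263.4°, groundspeed=109.9 kt
Leg 3: track=6.2°, groundspeed=99.9 kt
Leg 4: track=260.5°, groundspeed=108.3 kt
Leg 5: track=354.4°, groundspeed=107.1 kt
Leg 6: track=67.6°, groundspeed=64.7 kt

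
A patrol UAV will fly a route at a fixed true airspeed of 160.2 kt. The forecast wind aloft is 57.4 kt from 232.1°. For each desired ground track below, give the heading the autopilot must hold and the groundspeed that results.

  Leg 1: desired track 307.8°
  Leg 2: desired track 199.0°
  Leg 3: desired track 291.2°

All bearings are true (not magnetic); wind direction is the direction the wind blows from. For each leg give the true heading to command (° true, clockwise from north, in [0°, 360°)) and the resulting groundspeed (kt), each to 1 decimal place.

Leg 1: heading=287.5°, groundspeed=136.1 kt
Leg 2: heading=210.3°, groundspeed=109.0 kt
Leg 3: heading=273.3°, groundspeed=123.0 kt

Leg 1: desired track 307.8°; wind correction -20.3° → command heading 287.5°, groundspeed 136.1 kt
Leg 2: desired track 199.0°; wind correction +11.3° → command heading 210.3°, groundspeed 109.0 kt
Leg 3: desired track 291.2°; wind correction -17.9° → command heading 273.3°, groundspeed 123.0 kt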